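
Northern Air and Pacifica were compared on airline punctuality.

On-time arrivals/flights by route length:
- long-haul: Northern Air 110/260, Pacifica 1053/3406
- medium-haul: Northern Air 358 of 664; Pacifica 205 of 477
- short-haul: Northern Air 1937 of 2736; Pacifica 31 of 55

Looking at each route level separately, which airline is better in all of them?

Northern Air

Long-haul: Northern Air 110/260 = 42.3%, Pacifica 1053/3406 = 30.9% → Northern Air
Medium-haul: Northern Air 358/664 = 53.9%, Pacifica 205/477 = 43.0% → Northern Air
Short-haul: Northern Air 1937/2736 = 70.8%, Pacifica 31/55 = 56.4% → Northern Air
Northern Air has the higher rate in all 3 groups.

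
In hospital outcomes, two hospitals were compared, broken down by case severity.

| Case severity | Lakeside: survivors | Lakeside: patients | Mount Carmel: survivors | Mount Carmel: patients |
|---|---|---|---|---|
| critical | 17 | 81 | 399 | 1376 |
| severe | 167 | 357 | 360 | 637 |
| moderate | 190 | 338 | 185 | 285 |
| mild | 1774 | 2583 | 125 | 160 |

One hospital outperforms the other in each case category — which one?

Critical: Lakeside 17/81 = 21.0%, Mount Carmel 399/1376 = 29.0% → Mount Carmel
Severe: Lakeside 167/357 = 46.8%, Mount Carmel 360/637 = 56.5% → Mount Carmel
Moderate: Lakeside 190/338 = 56.2%, Mount Carmel 185/285 = 64.9% → Mount Carmel
Mild: Lakeside 1774/2583 = 68.7%, Mount Carmel 125/160 = 78.1% → Mount Carmel
Mount Carmel has the higher rate in all 4 groups.

Mount Carmel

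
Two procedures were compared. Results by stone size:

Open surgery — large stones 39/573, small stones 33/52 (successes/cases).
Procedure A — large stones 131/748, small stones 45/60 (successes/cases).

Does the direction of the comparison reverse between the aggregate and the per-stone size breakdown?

No

Large stones: open surgery 39/573 = 6.8%, Procedure A 131/748 = 17.5% → Procedure A
Small stones: open surgery 33/52 = 63.5%, Procedure A 45/60 = 75.0% → Procedure A
Overall: open surgery 72/625 = 11.5%, Procedure A 176/808 = 21.8% → Procedure A
Procedure A wins overall and in every stone group — no reversal.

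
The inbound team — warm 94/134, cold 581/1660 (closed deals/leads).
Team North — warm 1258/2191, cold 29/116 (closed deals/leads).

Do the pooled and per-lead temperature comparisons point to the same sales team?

Warm: the inbound team 94/134 = 70.1%, Team North 1258/2191 = 57.4% → the inbound team
Cold: the inbound team 581/1660 = 35.0%, Team North 29/116 = 25.0% → the inbound team
Overall: the inbound team 675/1794 = 37.6%, Team North 1287/2307 = 55.8% → Team North
The inbound team wins each lead group but Team North wins overall — the comparison reverses. The inbound team's leads skew toward cold, which has a lower base rate.

No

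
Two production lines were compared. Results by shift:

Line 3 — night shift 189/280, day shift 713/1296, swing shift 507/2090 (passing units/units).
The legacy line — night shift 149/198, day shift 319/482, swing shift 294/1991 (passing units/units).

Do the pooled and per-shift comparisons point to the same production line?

Night shift: Line 3 189/280 = 67.5%, the legacy line 149/198 = 75.3% → the legacy line
Day shift: Line 3 713/1296 = 55.0%, the legacy line 319/482 = 66.2% → the legacy line
Swing shift: Line 3 507/2090 = 24.3%, the legacy line 294/1991 = 14.8% → Line 3
Overall: Line 3 1409/3666 = 38.4%, the legacy line 762/2671 = 28.5% → Line 3
Neither sweeps: Line 3 wins 1 of 3 groups, the legacy line wins 2. Line 3 wins overall but not every group — no Simpson reversal.

No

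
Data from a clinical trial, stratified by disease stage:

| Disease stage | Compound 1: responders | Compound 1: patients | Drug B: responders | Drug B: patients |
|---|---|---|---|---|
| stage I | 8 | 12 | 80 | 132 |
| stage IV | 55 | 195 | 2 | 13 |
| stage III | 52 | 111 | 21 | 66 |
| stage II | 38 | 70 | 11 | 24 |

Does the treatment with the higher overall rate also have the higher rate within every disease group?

No

Stage I: Compound 1 8/12 = 66.7%, Drug B 80/132 = 60.6% → Compound 1
Stage IV: Compound 1 55/195 = 28.2%, Drug B 2/13 = 15.4% → Compound 1
Stage III: Compound 1 52/111 = 46.8%, Drug B 21/66 = 31.8% → Compound 1
Stage II: Compound 1 38/70 = 54.3%, Drug B 11/24 = 45.8% → Compound 1
Overall: Compound 1 153/388 = 39.4%, Drug B 114/235 = 48.5% → Drug B
Compound 1 wins each disease group but Drug B wins overall — the comparison reverses. Compound 1's patients skew toward stage IV, which has a lower base rate.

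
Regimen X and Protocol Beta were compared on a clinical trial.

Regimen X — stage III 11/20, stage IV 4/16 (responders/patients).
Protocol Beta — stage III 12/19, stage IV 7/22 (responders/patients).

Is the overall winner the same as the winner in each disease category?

Yes

Stage III: Regimen X 11/20 = 55.0%, Protocol Beta 12/19 = 63.2% → Protocol Beta
Stage IV: Regimen X 4/16 = 25.0%, Protocol Beta 7/22 = 31.8% → Protocol Beta
Overall: Regimen X 15/36 = 41.7%, Protocol Beta 19/41 = 46.3% → Protocol Beta
Protocol Beta wins overall and in every disease group — no reversal.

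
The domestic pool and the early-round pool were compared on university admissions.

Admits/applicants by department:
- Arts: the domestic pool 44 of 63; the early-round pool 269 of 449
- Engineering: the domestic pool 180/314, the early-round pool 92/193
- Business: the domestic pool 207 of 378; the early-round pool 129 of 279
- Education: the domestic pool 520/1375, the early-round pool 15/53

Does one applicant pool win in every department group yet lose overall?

Arts: the domestic pool 44/63 = 69.8%, the early-round pool 269/449 = 59.9% → the domestic pool
Engineering: the domestic pool 180/314 = 57.3%, the early-round pool 92/193 = 47.7% → the domestic pool
Business: the domestic pool 207/378 = 54.8%, the early-round pool 129/279 = 46.2% → the domestic pool
Education: the domestic pool 520/1375 = 37.8%, the early-round pool 15/53 = 28.3% → the domestic pool
Overall: the domestic pool 951/2130 = 44.6%, the early-round pool 505/974 = 51.8% → the early-round pool
The domestic pool wins each department group but the early-round pool wins overall — the comparison reverses. The domestic pool's applicants skew toward Education, which has a lower base rate.

Yes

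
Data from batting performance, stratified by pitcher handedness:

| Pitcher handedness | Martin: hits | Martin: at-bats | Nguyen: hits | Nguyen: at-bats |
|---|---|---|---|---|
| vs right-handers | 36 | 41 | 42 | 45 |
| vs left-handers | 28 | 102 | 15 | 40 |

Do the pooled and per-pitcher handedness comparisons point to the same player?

Vs right-handers: Martin 36/41 = 87.8%, Nguyen 42/45 = 93.3% → Nguyen
Vs left-handers: Martin 28/102 = 27.5%, Nguyen 15/40 = 37.5% → Nguyen
Overall: Martin 64/143 = 44.8%, Nguyen 57/85 = 67.1% → Nguyen
Nguyen wins overall and in every pitcher group — no reversal.

Yes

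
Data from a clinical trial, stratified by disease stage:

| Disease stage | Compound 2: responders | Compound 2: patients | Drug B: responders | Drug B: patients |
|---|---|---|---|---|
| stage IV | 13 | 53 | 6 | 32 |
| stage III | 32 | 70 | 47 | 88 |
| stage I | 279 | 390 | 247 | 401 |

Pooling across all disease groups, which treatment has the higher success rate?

Compound 2

Stage IV: Compound 2 13/53 = 24.5%, Drug B 6/32 = 18.8% → Compound 2
Stage III: Compound 2 32/70 = 45.7%, Drug B 47/88 = 53.4% → Drug B
Stage I: Compound 2 279/390 = 71.5%, Drug B 247/401 = 61.6% → Compound 2
Overall: Compound 2 324/513 = 63.2%, Drug B 300/521 = 57.6% → Compound 2
(Neither sweeps every disease group, but Compound 2 has the higher pooled rate.)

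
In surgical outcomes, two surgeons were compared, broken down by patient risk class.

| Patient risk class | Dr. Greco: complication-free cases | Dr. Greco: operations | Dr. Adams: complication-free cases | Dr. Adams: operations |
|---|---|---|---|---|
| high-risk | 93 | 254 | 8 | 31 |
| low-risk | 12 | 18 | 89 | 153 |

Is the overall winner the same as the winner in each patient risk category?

High-risk: Dr. Greco 93/254 = 36.6%, Dr. Adams 8/31 = 25.8% → Dr. Greco
Low-risk: Dr. Greco 12/18 = 66.7%, Dr. Adams 89/153 = 58.2% → Dr. Greco
Overall: Dr. Greco 105/272 = 38.6%, Dr. Adams 97/184 = 52.7% → Dr. Adams
Dr. Greco wins each patient risk group but Dr. Adams wins overall — the comparison reverses. Dr. Greco's operations skew toward high-risk, which has a lower base rate.

No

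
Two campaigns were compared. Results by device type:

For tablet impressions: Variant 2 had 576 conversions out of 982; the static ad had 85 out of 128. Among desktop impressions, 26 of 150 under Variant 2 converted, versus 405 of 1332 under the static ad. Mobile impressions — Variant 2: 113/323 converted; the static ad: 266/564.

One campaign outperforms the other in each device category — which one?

the static ad

Tablet: Variant 2 576/982 = 58.7%, the static ad 85/128 = 66.4% → the static ad
Desktop: Variant 2 26/150 = 17.3%, the static ad 405/1332 = 30.4% → the static ad
Mobile: Variant 2 113/323 = 35.0%, the static ad 266/564 = 47.2% → the static ad
The static ad has the higher rate in all 3 groups.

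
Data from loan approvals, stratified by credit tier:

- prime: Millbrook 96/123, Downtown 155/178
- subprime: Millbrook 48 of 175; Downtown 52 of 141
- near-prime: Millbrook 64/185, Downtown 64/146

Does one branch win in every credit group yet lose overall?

Prime: Millbrook 96/123 = 78.0%, Downtown 155/178 = 87.1% → Downtown
Subprime: Millbrook 48/175 = 27.4%, Downtown 52/141 = 36.9% → Downtown
Near-prime: Millbrook 64/185 = 34.6%, Downtown 64/146 = 43.8% → Downtown
Overall: Millbrook 208/483 = 43.1%, Downtown 271/465 = 58.3% → Downtown
Downtown wins overall and in every credit group — no reversal.

No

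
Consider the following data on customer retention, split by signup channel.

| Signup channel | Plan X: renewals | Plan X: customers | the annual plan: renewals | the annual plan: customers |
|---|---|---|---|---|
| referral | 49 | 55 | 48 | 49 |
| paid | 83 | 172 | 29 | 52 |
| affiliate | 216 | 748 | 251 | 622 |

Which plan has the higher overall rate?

the annual plan

Referral: Plan X 49/55 = 89.1%, the annual plan 48/49 = 98.0% → the annual plan
Paid: Plan X 83/172 = 48.3%, the annual plan 29/52 = 55.8% → the annual plan
Affiliate: Plan X 216/748 = 28.9%, the annual plan 251/622 = 40.4% → the annual plan
Overall: Plan X 348/975 = 35.7%, the annual plan 328/723 = 45.4% → the annual plan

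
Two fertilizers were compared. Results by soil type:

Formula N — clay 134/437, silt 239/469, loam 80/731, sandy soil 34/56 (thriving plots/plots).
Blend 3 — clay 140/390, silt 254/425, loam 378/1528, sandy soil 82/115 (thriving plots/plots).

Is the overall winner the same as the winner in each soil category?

Clay: Formula N 134/437 = 30.7%, Blend 3 140/390 = 35.9% → Blend 3
Silt: Formula N 239/469 = 51.0%, Blend 3 254/425 = 59.8% → Blend 3
Loam: Formula N 80/731 = 10.9%, Blend 3 378/1528 = 24.7% → Blend 3
Sandy soil: Formula N 34/56 = 60.7%, Blend 3 82/115 = 71.3% → Blend 3
Overall: Formula N 487/1693 = 28.8%, Blend 3 854/2458 = 34.7% → Blend 3
Blend 3 wins overall and in every soil group — no reversal.

Yes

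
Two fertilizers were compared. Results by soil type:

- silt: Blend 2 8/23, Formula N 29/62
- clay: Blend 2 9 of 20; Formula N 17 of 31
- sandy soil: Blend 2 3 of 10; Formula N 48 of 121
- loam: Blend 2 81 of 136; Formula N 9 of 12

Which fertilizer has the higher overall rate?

Blend 2

Silt: Blend 2 8/23 = 34.8%, Formula N 29/62 = 46.8% → Formula N
Clay: Blend 2 9/20 = 45.0%, Formula N 17/31 = 54.8% → Formula N
Sandy soil: Blend 2 3/10 = 30.0%, Formula N 48/121 = 39.7% → Formula N
Loam: Blend 2 81/136 = 59.6%, Formula N 9/12 = 75.0% → Formula N
Overall: Blend 2 101/189 = 53.4%, Formula N 103/226 = 45.6% → Blend 2
(Formula N wins every soil group but Blend 2 wins overall — Formula N's plots skew toward the low-rate sandy soil group.)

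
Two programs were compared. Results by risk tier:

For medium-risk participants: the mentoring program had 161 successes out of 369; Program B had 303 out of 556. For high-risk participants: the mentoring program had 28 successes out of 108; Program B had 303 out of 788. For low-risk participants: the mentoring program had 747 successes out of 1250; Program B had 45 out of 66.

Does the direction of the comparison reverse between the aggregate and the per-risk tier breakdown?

Yes

Medium-risk: the mentoring program 161/369 = 43.6%, Program B 303/556 = 54.5% → Program B
High-risk: the mentoring program 28/108 = 25.9%, Program B 303/788 = 38.5% → Program B
Low-risk: the mentoring program 747/1250 = 59.8%, Program B 45/66 = 68.2% → Program B
Overall: the mentoring program 936/1727 = 54.2%, Program B 651/1410 = 46.2% → the mentoring program
Program B wins each risk group but the mentoring program wins overall — the comparison reverses. Program B's participants skew toward high-risk, which has a lower base rate.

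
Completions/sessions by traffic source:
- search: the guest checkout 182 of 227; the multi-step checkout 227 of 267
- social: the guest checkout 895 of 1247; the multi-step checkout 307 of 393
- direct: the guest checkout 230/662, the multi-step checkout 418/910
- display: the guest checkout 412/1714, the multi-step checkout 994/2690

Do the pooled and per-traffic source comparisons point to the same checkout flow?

Search: the guest checkout 182/227 = 80.2%, the multi-step checkout 227/267 = 85.0% → the multi-step checkout
Social: the guest checkout 895/1247 = 71.8%, the multi-step checkout 307/393 = 78.1% → the multi-step checkout
Direct: the guest checkout 230/662 = 34.7%, the multi-step checkout 418/910 = 45.9% → the multi-step checkout
Display: the guest checkout 412/1714 = 24.0%, the multi-step checkout 994/2690 = 37.0% → the multi-step checkout
Overall: the guest checkout 1719/3850 = 44.6%, the multi-step checkout 1946/4260 = 45.7% → the multi-step checkout
The multi-step checkout wins overall and in every traffic group — no reversal.

Yes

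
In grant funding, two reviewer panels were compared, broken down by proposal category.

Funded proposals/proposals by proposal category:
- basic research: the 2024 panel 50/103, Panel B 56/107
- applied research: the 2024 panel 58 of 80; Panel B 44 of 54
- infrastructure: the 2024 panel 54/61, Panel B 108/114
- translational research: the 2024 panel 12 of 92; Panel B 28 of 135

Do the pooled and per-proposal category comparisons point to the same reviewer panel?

Basic research: the 2024 panel 50/103 = 48.5%, Panel B 56/107 = 52.3% → Panel B
Applied research: the 2024 panel 58/80 = 72.5%, Panel B 44/54 = 81.5% → Panel B
Infrastructure: the 2024 panel 54/61 = 88.5%, Panel B 108/114 = 94.7% → Panel B
Translational research: the 2024 panel 12/92 = 13.0%, Panel B 28/135 = 20.7% → Panel B
Overall: the 2024 panel 174/336 = 51.8%, Panel B 236/410 = 57.6% → Panel B
Panel B wins overall and in every proposal group — no reversal.

Yes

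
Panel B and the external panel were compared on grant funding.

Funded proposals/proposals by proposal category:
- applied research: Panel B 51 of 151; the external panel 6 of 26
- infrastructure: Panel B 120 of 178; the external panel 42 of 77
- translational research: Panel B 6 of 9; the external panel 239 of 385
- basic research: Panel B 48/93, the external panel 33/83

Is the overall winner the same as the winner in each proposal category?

No

Applied research: Panel B 51/151 = 33.8%, the external panel 6/26 = 23.1% → Panel B
Infrastructure: Panel B 120/178 = 67.4%, the external panel 42/77 = 54.5% → Panel B
Translational research: Panel B 6/9 = 66.7%, the external panel 239/385 = 62.1% → Panel B
Basic research: Panel B 48/93 = 51.6%, the external panel 33/83 = 39.8% → Panel B
Overall: Panel B 225/431 = 52.2%, the external panel 320/571 = 56.0% → the external panel
Panel B wins each proposal group but the external panel wins overall — the comparison reverses. Panel B's proposals skew toward applied research, which has a lower base rate.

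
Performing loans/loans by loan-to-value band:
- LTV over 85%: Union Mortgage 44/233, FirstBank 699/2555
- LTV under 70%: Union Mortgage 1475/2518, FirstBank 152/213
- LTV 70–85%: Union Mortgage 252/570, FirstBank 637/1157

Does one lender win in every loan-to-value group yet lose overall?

Yes

LTV over 85%: Union Mortgage 44/233 = 18.9%, FirstBank 699/2555 = 27.4% → FirstBank
LTV under 70%: Union Mortgage 1475/2518 = 58.6%, FirstBank 152/213 = 71.4% → FirstBank
LTV 70–85%: Union Mortgage 252/570 = 44.2%, FirstBank 637/1157 = 55.1% → FirstBank
Overall: Union Mortgage 1771/3321 = 53.3%, FirstBank 1488/3925 = 37.9% → Union Mortgage
FirstBank wins each loan-to-value group but Union Mortgage wins overall — the comparison reverses. FirstBank's loans skew toward LTV over 85%, which has a lower base rate.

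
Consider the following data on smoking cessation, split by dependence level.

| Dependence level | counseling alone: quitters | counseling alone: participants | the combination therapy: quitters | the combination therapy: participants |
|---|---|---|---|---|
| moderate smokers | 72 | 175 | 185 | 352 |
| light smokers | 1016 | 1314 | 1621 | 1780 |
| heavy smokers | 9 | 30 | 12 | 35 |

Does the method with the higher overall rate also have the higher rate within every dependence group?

Moderate smokers: counseling alone 72/175 = 41.1%, the combination therapy 185/352 = 52.6% → the combination therapy
Light smokers: counseling alone 1016/1314 = 77.3%, the combination therapy 1621/1780 = 91.1% → the combination therapy
Heavy smokers: counseling alone 9/30 = 30.0%, the combination therapy 12/35 = 34.3% → the combination therapy
Overall: counseling alone 1097/1519 = 72.2%, the combination therapy 1818/2167 = 83.9% → the combination therapy
The combination therapy wins overall and in every dependence group — no reversal.

Yes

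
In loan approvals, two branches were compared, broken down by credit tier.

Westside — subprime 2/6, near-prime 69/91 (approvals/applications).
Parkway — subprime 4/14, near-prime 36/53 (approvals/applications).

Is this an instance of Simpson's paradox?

No

Subprime: Westside 2/6 = 33.3%, Parkway 4/14 = 28.6% → Westside
Near-prime: Westside 69/91 = 75.8%, Parkway 36/53 = 67.9% → Westside
Overall: Westside 71/97 = 73.2%, Parkway 40/67 = 59.7% → Westside
Westside wins overall and in every credit group — no reversal.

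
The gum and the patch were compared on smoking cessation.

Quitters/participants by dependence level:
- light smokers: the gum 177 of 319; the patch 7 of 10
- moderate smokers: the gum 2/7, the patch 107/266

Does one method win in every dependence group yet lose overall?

Light smokers: the gum 177/319 = 55.5%, the patch 7/10 = 70.0% → the patch
Moderate smokers: the gum 2/7 = 28.6%, the patch 107/266 = 40.2% → the patch
Overall: the gum 179/326 = 54.9%, the patch 114/276 = 41.3% → the gum
The patch wins each dependence group but the gum wins overall — the comparison reverses. The patch's participants skew toward moderate smokers, which has a lower base rate.

Yes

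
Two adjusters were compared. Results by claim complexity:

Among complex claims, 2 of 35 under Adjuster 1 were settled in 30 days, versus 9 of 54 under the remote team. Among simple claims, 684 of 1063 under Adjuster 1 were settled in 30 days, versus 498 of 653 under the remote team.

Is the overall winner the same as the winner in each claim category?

Yes

Complex: Adjuster 1 2/35 = 5.7%, the remote team 9/54 = 16.7% → the remote team
Simple: Adjuster 1 684/1063 = 64.3%, the remote team 498/653 = 76.3% → the remote team
Overall: Adjuster 1 686/1098 = 62.5%, the remote team 507/707 = 71.7% → the remote team
The remote team wins overall and in every claim group — no reversal.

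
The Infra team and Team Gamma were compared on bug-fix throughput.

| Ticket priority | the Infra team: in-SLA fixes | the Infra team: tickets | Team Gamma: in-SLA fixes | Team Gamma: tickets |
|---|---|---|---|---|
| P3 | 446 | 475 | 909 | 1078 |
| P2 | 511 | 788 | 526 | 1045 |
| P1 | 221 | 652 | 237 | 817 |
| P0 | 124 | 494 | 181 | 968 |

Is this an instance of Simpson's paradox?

P3: the Infra team 446/475 = 93.9%, Team Gamma 909/1078 = 84.3% → the Infra team
P2: the Infra team 511/788 = 64.8%, Team Gamma 526/1045 = 50.3% → the Infra team
P1: the Infra team 221/652 = 33.9%, Team Gamma 237/817 = 29.0% → the Infra team
P0: the Infra team 124/494 = 25.1%, Team Gamma 181/968 = 18.7% → the Infra team
Overall: the Infra team 1302/2409 = 54.0%, Team Gamma 1853/3908 = 47.4% → the Infra team
The Infra team wins overall and in every ticket group — no reversal.

No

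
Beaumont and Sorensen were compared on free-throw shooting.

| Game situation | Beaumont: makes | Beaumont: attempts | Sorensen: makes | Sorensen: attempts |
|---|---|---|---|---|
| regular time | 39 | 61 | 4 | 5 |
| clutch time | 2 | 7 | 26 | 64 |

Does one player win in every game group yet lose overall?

Yes

Regular time: Beaumont 39/61 = 63.9%, Sorensen 4/5 = 80.0% → Sorensen
Clutch time: Beaumont 2/7 = 28.6%, Sorensen 26/64 = 40.6% → Sorensen
Overall: Beaumont 41/68 = 60.3%, Sorensen 30/69 = 43.5% → Beaumont
Sorensen wins each game group but Beaumont wins overall — the comparison reverses. Sorensen's attempts skew toward clutch time, which has a lower base rate.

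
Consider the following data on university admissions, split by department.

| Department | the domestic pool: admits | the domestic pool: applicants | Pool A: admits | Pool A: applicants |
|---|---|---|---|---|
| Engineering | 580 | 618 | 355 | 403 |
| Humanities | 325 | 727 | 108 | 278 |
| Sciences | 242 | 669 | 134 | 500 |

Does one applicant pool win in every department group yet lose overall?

Engineering: the domestic pool 580/618 = 93.9%, Pool A 355/403 = 88.1% → the domestic pool
Humanities: the domestic pool 325/727 = 44.7%, Pool A 108/278 = 38.8% → the domestic pool
Sciences: the domestic pool 242/669 = 36.2%, Pool A 134/500 = 26.8% → the domestic pool
Overall: the domestic pool 1147/2014 = 57.0%, Pool A 597/1181 = 50.6% → the domestic pool
The domestic pool wins overall and in every department group — no reversal.

No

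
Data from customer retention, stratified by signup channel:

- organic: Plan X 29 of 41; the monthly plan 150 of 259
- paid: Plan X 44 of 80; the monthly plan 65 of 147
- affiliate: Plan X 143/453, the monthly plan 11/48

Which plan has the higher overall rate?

the monthly plan

Organic: Plan X 29/41 = 70.7%, the monthly plan 150/259 = 57.9% → Plan X
Paid: Plan X 44/80 = 55.0%, the monthly plan 65/147 = 44.2% → Plan X
Affiliate: Plan X 143/453 = 31.6%, the monthly plan 11/48 = 22.9% → Plan X
Overall: Plan X 216/574 = 37.6%, the monthly plan 226/454 = 49.8% → the monthly plan
(Plan X wins every signup group but the monthly plan wins overall — Plan X's customers skew toward the low-rate affiliate group.)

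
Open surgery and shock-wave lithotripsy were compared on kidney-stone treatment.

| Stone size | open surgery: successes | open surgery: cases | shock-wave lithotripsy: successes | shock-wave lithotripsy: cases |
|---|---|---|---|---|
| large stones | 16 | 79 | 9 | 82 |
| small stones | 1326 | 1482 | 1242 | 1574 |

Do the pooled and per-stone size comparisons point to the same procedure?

Large stones: open surgery 16/79 = 20.3%, shock-wave lithotripsy 9/82 = 11.0% → open surgery
Small stones: open surgery 1326/1482 = 89.5%, shock-wave lithotripsy 1242/1574 = 78.9% → open surgery
Overall: open surgery 1342/1561 = 86.0%, shock-wave lithotripsy 1251/1656 = 75.5% → open surgery
Open surgery wins overall and in every stone group — no reversal.

Yes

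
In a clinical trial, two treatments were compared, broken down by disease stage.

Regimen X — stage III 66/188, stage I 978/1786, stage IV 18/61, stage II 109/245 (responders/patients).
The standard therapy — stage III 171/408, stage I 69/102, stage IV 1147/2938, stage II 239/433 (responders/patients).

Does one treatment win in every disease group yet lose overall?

Yes

Stage III: Regimen X 66/188 = 35.1%, the standard therapy 171/408 = 41.9% → the standard therapy
Stage I: Regimen X 978/1786 = 54.8%, the standard therapy 69/102 = 67.6% → the standard therapy
Stage IV: Regimen X 18/61 = 29.5%, the standard therapy 1147/2938 = 39.0% → the standard therapy
Stage II: Regimen X 109/245 = 44.5%, the standard therapy 239/433 = 55.2% → the standard therapy
Overall: Regimen X 1171/2280 = 51.4%, the standard therapy 1626/3881 = 41.9% → Regimen X
The standard therapy wins each disease group but Regimen X wins overall — the comparison reverses. The standard therapy's patients skew toward stage IV, which has a lower base rate.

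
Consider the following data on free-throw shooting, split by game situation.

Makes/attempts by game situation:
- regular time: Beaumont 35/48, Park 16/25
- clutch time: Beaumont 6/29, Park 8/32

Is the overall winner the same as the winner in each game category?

No

Regular time: Beaumont 35/48 = 72.9%, Park 16/25 = 64.0% → Beaumont
Clutch time: Beaumont 6/29 = 20.7%, Park 8/32 = 25.0% → Park
Overall: Beaumont 41/77 = 53.2%, Park 24/57 = 42.1% → Beaumont
Neither sweeps: Beaumont wins 1 of 2 groups, Park wins 1. Beaumont wins overall but not every group — no Simpson reversal.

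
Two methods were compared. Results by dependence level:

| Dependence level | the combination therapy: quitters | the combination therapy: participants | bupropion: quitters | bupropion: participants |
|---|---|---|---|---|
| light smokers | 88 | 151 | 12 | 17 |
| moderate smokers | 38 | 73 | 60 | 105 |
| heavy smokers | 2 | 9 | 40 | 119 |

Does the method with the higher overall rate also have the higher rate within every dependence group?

Light smokers: the combination therapy 88/151 = 58.3%, bupropion 12/17 = 70.6% → bupropion
Moderate smokers: the combination therapy 38/73 = 52.1%, bupropion 60/105 = 57.1% → bupropion
Heavy smokers: the combination therapy 2/9 = 22.2%, bupropion 40/119 = 33.6% → bupropion
Overall: the combination therapy 128/233 = 54.9%, bupropion 112/241 = 46.5% → the combination therapy
Bupropion wins each dependence group but the combination therapy wins overall — the comparison reverses. Bupropion's participants skew toward heavy smokers, which has a lower base rate.

No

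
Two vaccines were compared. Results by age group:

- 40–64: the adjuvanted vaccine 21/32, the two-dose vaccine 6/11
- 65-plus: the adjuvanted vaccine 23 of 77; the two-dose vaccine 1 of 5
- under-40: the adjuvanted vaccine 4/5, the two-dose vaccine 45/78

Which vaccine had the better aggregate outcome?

40–64: the adjuvanted vaccine 21/32 = 65.6%, the two-dose vaccine 6/11 = 54.5% → the adjuvanted vaccine
65-plus: the adjuvanted vaccine 23/77 = 29.9%, the two-dose vaccine 1/5 = 20.0% → the adjuvanted vaccine
Under-40: the adjuvanted vaccine 4/5 = 80.0%, the two-dose vaccine 45/78 = 57.7% → the adjuvanted vaccine
Overall: the adjuvanted vaccine 48/114 = 42.1%, the two-dose vaccine 52/94 = 55.3% → the two-dose vaccine
(The adjuvanted vaccine wins every age group but the two-dose vaccine wins overall — the adjuvanted vaccine's recipients skew toward the low-rate 65-plus group.)

the two-dose vaccine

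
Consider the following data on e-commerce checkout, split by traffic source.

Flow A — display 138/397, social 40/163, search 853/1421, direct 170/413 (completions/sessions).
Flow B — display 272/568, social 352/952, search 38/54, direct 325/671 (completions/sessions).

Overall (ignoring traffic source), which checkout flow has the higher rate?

Flow A

Display: Flow A 138/397 = 34.8%, Flow B 272/568 = 47.9% → Flow B
Social: Flow A 40/163 = 24.5%, Flow B 352/952 = 37.0% → Flow B
Search: Flow A 853/1421 = 60.0%, Flow B 38/54 = 70.4% → Flow B
Direct: Flow A 170/413 = 41.2%, Flow B 325/671 = 48.4% → Flow B
Overall: Flow A 1201/2394 = 50.2%, Flow B 987/2245 = 44.0% → Flow A
(Flow B wins every traffic group but Flow A wins overall — Flow B's sessions skew toward the low-rate social group.)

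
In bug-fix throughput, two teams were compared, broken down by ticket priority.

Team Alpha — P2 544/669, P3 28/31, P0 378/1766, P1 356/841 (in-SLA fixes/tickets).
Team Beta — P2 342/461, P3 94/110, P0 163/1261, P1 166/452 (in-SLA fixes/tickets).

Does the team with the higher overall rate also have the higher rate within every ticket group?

Yes

P2: Team Alpha 544/669 = 81.3%, Team Beta 342/461 = 74.2% → Team Alpha
P3: Team Alpha 28/31 = 90.3%, Team Beta 94/110 = 85.5% → Team Alpha
P0: Team Alpha 378/1766 = 21.4%, Team Beta 163/1261 = 12.9% → Team Alpha
P1: Team Alpha 356/841 = 42.3%, Team Beta 166/452 = 36.7% → Team Alpha
Overall: Team Alpha 1306/3307 = 39.5%, Team Beta 765/2284 = 33.5% → Team Alpha
Team Alpha wins overall and in every ticket group — no reversal.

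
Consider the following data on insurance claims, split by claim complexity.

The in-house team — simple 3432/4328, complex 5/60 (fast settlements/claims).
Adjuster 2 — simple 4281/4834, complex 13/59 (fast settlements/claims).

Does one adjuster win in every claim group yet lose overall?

No

Simple: the in-house team 3432/4328 = 79.3%, Adjuster 2 4281/4834 = 88.6% → Adjuster 2
Complex: the in-house team 5/60 = 8.3%, Adjuster 2 13/59 = 22.0% → Adjuster 2
Overall: the in-house team 3437/4388 = 78.3%, Adjuster 2 4294/4893 = 87.8% → Adjuster 2
Adjuster 2 wins overall and in every claim group — no reversal.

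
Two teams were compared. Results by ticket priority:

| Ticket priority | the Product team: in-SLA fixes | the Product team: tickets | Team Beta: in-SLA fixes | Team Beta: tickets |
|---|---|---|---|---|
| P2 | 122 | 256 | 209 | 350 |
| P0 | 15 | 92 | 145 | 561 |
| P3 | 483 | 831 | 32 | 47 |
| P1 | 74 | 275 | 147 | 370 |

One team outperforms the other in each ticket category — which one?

P2: the Product team 122/256 = 47.7%, Team Beta 209/350 = 59.7% → Team Beta
P0: the Product team 15/92 = 16.3%, Team Beta 145/561 = 25.8% → Team Beta
P3: the Product team 483/831 = 58.1%, Team Beta 32/47 = 68.1% → Team Beta
P1: the Product team 74/275 = 26.9%, Team Beta 147/370 = 39.7% → Team Beta
Team Beta has the higher rate in all 4 groups.

Team Beta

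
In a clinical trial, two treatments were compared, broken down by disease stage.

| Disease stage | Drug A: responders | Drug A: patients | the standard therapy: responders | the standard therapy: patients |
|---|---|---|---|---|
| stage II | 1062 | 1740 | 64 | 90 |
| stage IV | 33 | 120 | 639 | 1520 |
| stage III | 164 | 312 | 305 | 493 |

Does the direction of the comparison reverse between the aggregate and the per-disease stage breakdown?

Stage II: Drug A 1062/1740 = 61.0%, the standard therapy 64/90 = 71.1% → the standard therapy
Stage IV: Drug A 33/120 = 27.5%, the standard therapy 639/1520 = 42.0% → the standard therapy
Stage III: Drug A 164/312 = 52.6%, the standard therapy 305/493 = 61.9% → the standard therapy
Overall: Drug A 1259/2172 = 58.0%, the standard therapy 1008/2103 = 47.9% → Drug A
The standard therapy wins each disease group but Drug A wins overall — the comparison reverses. The standard therapy's patients skew toward stage IV, which has a lower base rate.

Yes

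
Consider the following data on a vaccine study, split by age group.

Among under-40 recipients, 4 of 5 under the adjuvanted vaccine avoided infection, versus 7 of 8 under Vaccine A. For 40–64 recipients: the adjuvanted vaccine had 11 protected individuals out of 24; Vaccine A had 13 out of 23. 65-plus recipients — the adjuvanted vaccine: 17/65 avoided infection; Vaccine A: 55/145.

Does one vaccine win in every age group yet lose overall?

Under-40: the adjuvanted vaccine 4/5 = 80.0%, Vaccine A 7/8 = 87.5% → Vaccine A
40–64: the adjuvanted vaccine 11/24 = 45.8%, Vaccine A 13/23 = 56.5% → Vaccine A
65-plus: the adjuvanted vaccine 17/65 = 26.2%, Vaccine A 55/145 = 37.9% → Vaccine A
Overall: the adjuvanted vaccine 32/94 = 34.0%, Vaccine A 75/176 = 42.6% → Vaccine A
Vaccine A wins overall and in every age group — no reversal.

No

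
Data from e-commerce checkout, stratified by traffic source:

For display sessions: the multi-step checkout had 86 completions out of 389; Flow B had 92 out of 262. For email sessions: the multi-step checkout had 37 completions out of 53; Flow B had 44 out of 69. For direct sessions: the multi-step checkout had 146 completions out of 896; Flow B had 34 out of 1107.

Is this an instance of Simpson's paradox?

No

Display: the multi-step checkout 86/389 = 22.1%, Flow B 92/262 = 35.1% → Flow B
Email: the multi-step checkout 37/53 = 69.8%, Flow B 44/69 = 63.8% → the multi-step checkout
Direct: the multi-step checkout 146/896 = 16.3%, Flow B 34/1107 = 3.1% → the multi-step checkout
Overall: the multi-step checkout 269/1338 = 20.1%, Flow B 170/1438 = 11.8% → the multi-step checkout
Neither sweeps: the multi-step checkout wins 2 of 3 groups, Flow B wins 1. The multi-step checkout wins overall but not every group — no Simpson reversal.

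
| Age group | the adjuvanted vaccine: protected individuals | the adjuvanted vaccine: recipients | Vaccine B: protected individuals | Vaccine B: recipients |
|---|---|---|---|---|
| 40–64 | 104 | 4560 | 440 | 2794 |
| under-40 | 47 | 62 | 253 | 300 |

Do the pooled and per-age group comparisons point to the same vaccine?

Yes

40–64: the adjuvanted vaccine 104/4560 = 2.3%, Vaccine B 440/2794 = 15.7% → Vaccine B
Under-40: the adjuvanted vaccine 47/62 = 75.8%, Vaccine B 253/300 = 84.3% → Vaccine B
Overall: the adjuvanted vaccine 151/4622 = 3.3%, Vaccine B 693/3094 = 22.4% → Vaccine B
Vaccine B wins overall and in every age group — no reversal.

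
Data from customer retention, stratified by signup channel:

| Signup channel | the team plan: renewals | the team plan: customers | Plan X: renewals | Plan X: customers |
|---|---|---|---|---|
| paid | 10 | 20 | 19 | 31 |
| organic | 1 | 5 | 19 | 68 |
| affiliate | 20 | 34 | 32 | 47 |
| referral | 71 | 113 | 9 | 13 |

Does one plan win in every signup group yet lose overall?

Yes

Paid: the team plan 10/20 = 50.0%, Plan X 19/31 = 61.3% → Plan X
Organic: the team plan 1/5 = 20.0%, Plan X 19/68 = 27.9% → Plan X
Affiliate: the team plan 20/34 = 58.8%, Plan X 32/47 = 68.1% → Plan X
Referral: the team plan 71/113 = 62.8%, Plan X 9/13 = 69.2% → Plan X
Overall: the team plan 102/172 = 59.3%, Plan X 79/159 = 49.7% → the team plan
Plan X wins each signup group but the team plan wins overall — the comparison reverses. Plan X's customers skew toward organic, which has a lower base rate.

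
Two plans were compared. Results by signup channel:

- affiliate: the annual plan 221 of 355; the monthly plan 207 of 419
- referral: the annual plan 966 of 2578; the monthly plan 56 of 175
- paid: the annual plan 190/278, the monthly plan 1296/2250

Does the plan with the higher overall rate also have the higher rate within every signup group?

No

Affiliate: the annual plan 221/355 = 62.3%, the monthly plan 207/419 = 49.4% → the annual plan
Referral: the annual plan 966/2578 = 37.5%, the monthly plan 56/175 = 32.0% → the annual plan
Paid: the annual plan 190/278 = 68.3%, the monthly plan 1296/2250 = 57.6% → the annual plan
Overall: the annual plan 1377/3211 = 42.9%, the monthly plan 1559/2844 = 54.8% → the monthly plan
The annual plan wins each signup group but the monthly plan wins overall — the comparison reverses. The annual plan's customers skew toward referral, which has a lower base rate.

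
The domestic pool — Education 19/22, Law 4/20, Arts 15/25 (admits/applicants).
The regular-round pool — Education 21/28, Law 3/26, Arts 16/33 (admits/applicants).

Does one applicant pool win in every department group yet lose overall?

No

Education: the domestic pool 19/22 = 86.4%, the regular-round pool 21/28 = 75.0% → the domestic pool
Law: the domestic pool 4/20 = 20.0%, the regular-round pool 3/26 = 11.5% → the domestic pool
Arts: the domestic pool 15/25 = 60.0%, the regular-round pool 16/33 = 48.5% → the domestic pool
Overall: the domestic pool 38/67 = 56.7%, the regular-round pool 40/87 = 46.0% → the domestic pool
The domestic pool wins overall and in every department group — no reversal.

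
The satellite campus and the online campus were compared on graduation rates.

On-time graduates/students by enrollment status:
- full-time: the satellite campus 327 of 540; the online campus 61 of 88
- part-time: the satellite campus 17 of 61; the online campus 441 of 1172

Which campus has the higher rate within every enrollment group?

Full-time: the satellite campus 327/540 = 60.6%, the online campus 61/88 = 69.3% → the online campus
Part-time: the satellite campus 17/61 = 27.9%, the online campus 441/1172 = 37.6% → the online campus
The online campus has the higher rate in both groups.

the online campus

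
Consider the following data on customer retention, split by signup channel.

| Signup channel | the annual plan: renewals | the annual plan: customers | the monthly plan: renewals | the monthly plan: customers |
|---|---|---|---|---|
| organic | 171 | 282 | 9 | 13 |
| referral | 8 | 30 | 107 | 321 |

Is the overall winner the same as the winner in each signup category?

Organic: the annual plan 171/282 = 60.6%, the monthly plan 9/13 = 69.2% → the monthly plan
Referral: the annual plan 8/30 = 26.7%, the monthly plan 107/321 = 33.3% → the monthly plan
Overall: the annual plan 179/312 = 57.4%, the monthly plan 116/334 = 34.7% → the annual plan
The monthly plan wins each signup group but the annual plan wins overall — the comparison reverses. The monthly plan's customers skew toward referral, which has a lower base rate.

No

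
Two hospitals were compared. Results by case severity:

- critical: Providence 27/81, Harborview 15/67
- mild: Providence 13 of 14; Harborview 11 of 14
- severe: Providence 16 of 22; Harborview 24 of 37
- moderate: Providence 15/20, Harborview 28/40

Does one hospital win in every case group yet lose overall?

No

Critical: Providence 27/81 = 33.3%, Harborview 15/67 = 22.4% → Providence
Mild: Providence 13/14 = 92.9%, Harborview 11/14 = 78.6% → Providence
Severe: Providence 16/22 = 72.7%, Harborview 24/37 = 64.9% → Providence
Moderate: Providence 15/20 = 75.0%, Harborview 28/40 = 70.0% → Providence
Overall: Providence 71/137 = 51.8%, Harborview 78/158 = 49.4% → Providence
Providence wins overall and in every case group — no reversal.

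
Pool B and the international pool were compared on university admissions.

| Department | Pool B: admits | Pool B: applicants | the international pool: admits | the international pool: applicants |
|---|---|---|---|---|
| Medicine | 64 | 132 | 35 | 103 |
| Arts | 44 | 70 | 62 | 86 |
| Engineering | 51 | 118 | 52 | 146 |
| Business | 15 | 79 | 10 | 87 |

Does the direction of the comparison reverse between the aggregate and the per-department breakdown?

Medicine: Pool B 64/132 = 48.5%, the international pool 35/103 = 34.0% → Pool B
Arts: Pool B 44/70 = 62.9%, the international pool 62/86 = 72.1% → the international pool
Engineering: Pool B 51/118 = 43.2%, the international pool 52/146 = 35.6% → Pool B
Business: Pool B 15/79 = 19.0%, the international pool 10/87 = 11.5% → Pool B
Overall: Pool B 174/399 = 43.6%, the international pool 159/422 = 37.7% → Pool B
Neither sweeps: Pool B wins 3 of 4 groups, the international pool wins 1. Pool B wins overall but not every group — no Simpson reversal.

No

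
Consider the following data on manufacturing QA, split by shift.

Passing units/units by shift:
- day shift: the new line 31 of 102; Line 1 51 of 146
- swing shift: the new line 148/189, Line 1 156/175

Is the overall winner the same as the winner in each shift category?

Day shift: the new line 31/102 = 30.4%, Line 1 51/146 = 34.9% → Line 1
Swing shift: the new line 148/189 = 78.3%, Line 1 156/175 = 89.1% → Line 1
Overall: the new line 179/291 = 61.5%, Line 1 207/321 = 64.5% → Line 1
Line 1 wins overall and in every shift group — no reversal.

Yes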